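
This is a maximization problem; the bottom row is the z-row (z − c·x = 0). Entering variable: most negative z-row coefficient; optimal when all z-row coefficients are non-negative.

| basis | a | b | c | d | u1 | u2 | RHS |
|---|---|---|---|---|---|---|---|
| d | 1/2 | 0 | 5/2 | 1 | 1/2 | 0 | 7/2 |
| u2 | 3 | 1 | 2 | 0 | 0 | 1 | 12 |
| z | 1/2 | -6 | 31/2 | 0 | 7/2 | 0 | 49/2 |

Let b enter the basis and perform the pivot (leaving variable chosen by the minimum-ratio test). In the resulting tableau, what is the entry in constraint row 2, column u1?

0

Ratio test on column b — row 1: entry 0 ≤ 0; row 2: 12/1 = 12. Minimum is 12 at row 2 (u2 leaves); pivot element 1.
Divide row 2 by 1; eliminate column b from the other rows.
In the new row 2, the u1 entry is the old entry divided by the pivot: 0/1 = 0.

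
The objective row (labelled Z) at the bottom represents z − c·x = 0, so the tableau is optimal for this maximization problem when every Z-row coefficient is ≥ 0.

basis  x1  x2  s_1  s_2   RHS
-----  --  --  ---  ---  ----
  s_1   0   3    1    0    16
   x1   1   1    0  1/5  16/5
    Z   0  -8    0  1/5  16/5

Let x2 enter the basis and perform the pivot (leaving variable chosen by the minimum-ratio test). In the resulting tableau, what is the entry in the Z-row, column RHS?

Ratio test on column x2 — row 1: 16/3 = 16/3; row 2: (16/5)/1 = 16/5. Minimum is 16/5 at row 2 (x1 leaves); pivot element 1.
Divide row 2 by 1; eliminate column x2 from the other rows.
Z-row update in column RHS: 16/5 − (-8)·(16/5) = 144/5.

144/5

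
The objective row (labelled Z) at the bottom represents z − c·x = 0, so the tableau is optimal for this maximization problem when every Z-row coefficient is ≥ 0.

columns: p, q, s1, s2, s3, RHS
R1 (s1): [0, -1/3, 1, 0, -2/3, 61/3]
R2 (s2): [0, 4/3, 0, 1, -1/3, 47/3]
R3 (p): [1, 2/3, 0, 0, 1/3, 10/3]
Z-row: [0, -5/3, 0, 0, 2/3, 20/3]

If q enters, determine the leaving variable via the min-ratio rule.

p

Column q entries and ratios — s1: -1/3 ≤ 0, skip; s2: (47/3)/(4/3) = 47/4; p: (10/3)/(2/3) = 5.
Smallest ratio is 5 in the row of p, so p leaves.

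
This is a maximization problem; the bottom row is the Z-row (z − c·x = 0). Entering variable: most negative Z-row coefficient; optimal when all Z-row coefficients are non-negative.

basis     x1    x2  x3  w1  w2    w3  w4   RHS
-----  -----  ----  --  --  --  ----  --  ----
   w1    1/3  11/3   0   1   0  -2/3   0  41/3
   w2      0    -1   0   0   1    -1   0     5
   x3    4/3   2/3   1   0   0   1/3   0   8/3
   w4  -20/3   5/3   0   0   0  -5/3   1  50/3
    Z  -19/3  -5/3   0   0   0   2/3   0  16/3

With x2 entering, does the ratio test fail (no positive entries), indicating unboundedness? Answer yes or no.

no

Column x2 has positive entries in row(s) 1, 3, 4, so the ratio test bounds it — not unbounded.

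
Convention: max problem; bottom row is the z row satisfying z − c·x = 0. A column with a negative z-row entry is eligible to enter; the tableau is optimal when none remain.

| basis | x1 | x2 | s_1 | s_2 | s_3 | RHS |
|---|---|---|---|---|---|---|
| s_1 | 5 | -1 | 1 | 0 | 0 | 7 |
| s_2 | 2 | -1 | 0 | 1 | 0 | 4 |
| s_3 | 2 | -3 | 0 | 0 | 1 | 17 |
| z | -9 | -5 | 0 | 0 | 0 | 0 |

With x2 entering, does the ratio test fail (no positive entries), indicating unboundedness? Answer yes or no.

Every constraint-row entry in column x2 is ≤ 0, so increasing x2 is unbounded.

yes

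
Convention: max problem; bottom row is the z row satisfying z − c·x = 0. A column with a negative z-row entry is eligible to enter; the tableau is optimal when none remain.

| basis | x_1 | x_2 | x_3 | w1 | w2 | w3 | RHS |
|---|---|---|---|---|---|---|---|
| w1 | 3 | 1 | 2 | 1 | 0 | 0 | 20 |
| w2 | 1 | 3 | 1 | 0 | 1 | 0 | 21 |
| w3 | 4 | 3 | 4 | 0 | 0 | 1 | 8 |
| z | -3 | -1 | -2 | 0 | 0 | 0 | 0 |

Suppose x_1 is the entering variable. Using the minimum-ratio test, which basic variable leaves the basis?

w3

Column x_1 entries and ratios — w1: 20/3 = 20/3; w2: 21/1 = 21; w3: 8/4 = 2.
Smallest ratio is 2 in the row of w3, so w3 leaves.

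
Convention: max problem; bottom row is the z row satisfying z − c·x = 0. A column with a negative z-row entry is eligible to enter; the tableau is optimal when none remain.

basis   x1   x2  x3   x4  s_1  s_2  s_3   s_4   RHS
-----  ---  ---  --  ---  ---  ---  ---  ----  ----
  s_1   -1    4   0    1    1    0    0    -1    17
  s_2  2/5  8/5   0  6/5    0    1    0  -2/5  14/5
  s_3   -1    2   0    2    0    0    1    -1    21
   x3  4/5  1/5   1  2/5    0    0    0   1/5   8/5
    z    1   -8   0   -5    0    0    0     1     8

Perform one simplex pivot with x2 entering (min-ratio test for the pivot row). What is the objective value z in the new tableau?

Ratio test on column x2 — row 1: 17/4 = 17/4; row 2: (14/5)/(8/5) = 7/4; row 3: 21/2 = 21/2; row 4: (8/5)/(1/5) = 8. Minimum is 7/4 at row 2 (s_2 leaves); pivot element 8/5.
Pivot on row 2; the z-row RHS becomes 8 − (-8)·(7/4) = 22.

22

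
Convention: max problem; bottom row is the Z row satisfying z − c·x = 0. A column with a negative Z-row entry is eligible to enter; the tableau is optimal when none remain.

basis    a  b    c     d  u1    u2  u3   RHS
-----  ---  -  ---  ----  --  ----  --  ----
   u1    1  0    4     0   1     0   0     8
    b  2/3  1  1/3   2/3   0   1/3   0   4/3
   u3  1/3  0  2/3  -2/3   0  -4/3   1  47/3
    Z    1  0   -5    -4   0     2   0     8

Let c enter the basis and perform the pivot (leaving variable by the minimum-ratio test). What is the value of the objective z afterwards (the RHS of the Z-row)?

Ratio test on column c — row 1: 8/4 = 2; row 2: (4/3)/(1/3) = 4; row 3: (47/3)/(2/3) = 47/2. Minimum is 2 at row 1 (u1 leaves); pivot element 4.
Pivot on row 1; the Z-row RHS becomes 8 − (-5)·2 = 18.

18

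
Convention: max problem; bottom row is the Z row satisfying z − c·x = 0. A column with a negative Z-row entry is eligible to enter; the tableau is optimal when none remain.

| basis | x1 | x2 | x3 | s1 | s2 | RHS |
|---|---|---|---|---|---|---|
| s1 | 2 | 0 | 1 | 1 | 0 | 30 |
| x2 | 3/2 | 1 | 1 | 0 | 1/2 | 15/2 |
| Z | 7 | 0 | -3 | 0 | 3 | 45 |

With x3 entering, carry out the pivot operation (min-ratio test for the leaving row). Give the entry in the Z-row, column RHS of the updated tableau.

135/2

Ratio test on column x3 — row 1: 30/1 = 30; row 2: (15/2)/1 = 15/2. Minimum is 15/2 at row 2 (x2 leaves); pivot element 1.
Divide row 2 by 1; eliminate column x3 from the other rows.
Z-row update in column RHS: 45 − (-3)·(15/2) = 135/2.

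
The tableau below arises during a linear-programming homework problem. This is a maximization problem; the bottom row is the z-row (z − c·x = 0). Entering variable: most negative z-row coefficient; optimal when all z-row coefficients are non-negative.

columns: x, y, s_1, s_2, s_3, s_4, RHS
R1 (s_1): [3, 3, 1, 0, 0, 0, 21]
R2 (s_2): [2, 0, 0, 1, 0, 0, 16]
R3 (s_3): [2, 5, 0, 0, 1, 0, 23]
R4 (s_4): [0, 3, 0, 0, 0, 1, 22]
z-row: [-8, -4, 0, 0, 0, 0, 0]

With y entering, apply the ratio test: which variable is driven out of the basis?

Column y entries and ratios — s_1: 21/3 = 7; s_2: 0 ≤ 0, skip; s_3: 23/5 = 23/5; s_4: 22/3 = 22/3.
Smallest ratio is 23/5 in the row of s_3, so s_3 leaves.

s_3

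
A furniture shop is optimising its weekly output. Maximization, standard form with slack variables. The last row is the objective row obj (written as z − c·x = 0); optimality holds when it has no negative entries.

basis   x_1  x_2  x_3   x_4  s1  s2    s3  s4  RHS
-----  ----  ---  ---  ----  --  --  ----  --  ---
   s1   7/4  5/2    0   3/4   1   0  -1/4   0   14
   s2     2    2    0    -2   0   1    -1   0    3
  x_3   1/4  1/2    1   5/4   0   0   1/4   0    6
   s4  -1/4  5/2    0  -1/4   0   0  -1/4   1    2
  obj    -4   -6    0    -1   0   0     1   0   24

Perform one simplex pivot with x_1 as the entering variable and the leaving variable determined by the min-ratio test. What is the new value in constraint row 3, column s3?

Ratio test on column x_1 — row 1: 14/(7/4) = 8; row 2: 3/2 = 3/2; row 3: 6/(1/4) = 24; row 4: entry -1/4 ≤ 0. Minimum is 3/2 at row 2 (s2 leaves); pivot element 2.
Divide row 2 by 2; eliminate column x_1 from the other rows.
Row 3 update in column s3: 1/4 − (1/4)·(-1/2) = 3/8.

3/8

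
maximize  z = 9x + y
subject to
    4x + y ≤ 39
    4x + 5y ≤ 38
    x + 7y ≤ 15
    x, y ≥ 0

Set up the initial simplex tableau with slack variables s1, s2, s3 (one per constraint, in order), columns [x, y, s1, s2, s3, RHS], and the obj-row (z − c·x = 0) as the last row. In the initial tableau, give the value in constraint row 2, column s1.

Slack s1 belongs to constraint 1; its column is the unit vector e_1, so the entry in row 2 is 0.

0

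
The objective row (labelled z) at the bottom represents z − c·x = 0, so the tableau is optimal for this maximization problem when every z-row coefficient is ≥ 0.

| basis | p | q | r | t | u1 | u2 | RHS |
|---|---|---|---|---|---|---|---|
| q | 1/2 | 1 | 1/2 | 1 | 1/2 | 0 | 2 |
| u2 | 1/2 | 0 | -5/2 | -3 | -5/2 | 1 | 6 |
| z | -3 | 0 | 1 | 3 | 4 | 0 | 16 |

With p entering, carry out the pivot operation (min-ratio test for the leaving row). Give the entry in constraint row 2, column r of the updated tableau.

-3

Ratio test on column p — row 1: 2/(1/2) = 4; row 2: 6/(1/2) = 12. Minimum is 4 at row 1 (q leaves); pivot element 1/2.
Divide row 1 by 1/2; eliminate column p from the other rows.
Row 2 update in column r: -5/2 − (1/2)·1 = -3.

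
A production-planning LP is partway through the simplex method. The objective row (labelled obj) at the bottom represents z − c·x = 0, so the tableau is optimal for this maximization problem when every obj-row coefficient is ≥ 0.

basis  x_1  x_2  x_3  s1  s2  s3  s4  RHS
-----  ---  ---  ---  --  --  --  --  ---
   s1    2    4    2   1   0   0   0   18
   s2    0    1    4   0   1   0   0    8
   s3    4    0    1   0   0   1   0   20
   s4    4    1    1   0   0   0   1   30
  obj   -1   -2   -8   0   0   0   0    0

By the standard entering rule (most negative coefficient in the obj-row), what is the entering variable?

x_3

Negative obj-row entries: x_1: -1, x_2: -2, x_3: -8.
The most negative is -8 in column x_3, so x_3 enters.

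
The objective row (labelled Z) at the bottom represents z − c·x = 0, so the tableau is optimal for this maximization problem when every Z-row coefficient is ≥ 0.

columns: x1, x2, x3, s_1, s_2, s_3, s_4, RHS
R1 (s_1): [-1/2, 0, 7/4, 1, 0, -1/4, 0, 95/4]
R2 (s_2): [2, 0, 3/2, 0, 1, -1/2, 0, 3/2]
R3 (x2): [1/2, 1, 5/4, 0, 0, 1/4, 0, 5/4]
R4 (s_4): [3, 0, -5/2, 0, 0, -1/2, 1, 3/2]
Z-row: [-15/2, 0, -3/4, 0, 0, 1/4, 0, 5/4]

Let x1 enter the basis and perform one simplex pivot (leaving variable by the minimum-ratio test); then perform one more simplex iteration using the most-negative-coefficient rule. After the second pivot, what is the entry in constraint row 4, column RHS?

Ratio test on column x1 — row 1: entry -1/2 ≤ 0; row 2: (3/2)/2 = 3/4; row 3: (5/4)/(1/2) = 5/2; row 4: (3/2)/3 = 1/2. Minimum is 1/2 at row 4 (s_4 leaves); pivot element 3.
Divide row 4 by 3; eliminate column x1 from the other rows.
Second iteration: most negative Z-row entry is -7 in column x3, so x3 enters.
Ratio test on column x3 — row 1: 24/(4/3) = 18; row 2: (1/2)/(19/6) = 3/19; row 3: 1/(5/3) = 3/5; row 4: entry -5/6 ≤ 0. Minimum is 3/19 at row 2 (s_2 leaves); pivot element 19/6.
Divide row 2 by 19/6; eliminate column x3 from the other rows.
After both pivots, the entry at constraint row 4, column RHS is 12/19.

12/19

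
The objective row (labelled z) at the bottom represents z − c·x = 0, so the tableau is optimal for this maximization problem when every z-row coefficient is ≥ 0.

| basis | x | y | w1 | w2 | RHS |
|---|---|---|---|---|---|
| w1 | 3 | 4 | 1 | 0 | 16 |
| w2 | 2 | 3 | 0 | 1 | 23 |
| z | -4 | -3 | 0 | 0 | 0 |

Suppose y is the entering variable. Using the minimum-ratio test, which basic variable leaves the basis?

w1

Column y entries and ratios — w1: 16/4 = 4; w2: 23/3 = 23/3.
Smallest ratio is 4 in the row of w1, so w1 leaves.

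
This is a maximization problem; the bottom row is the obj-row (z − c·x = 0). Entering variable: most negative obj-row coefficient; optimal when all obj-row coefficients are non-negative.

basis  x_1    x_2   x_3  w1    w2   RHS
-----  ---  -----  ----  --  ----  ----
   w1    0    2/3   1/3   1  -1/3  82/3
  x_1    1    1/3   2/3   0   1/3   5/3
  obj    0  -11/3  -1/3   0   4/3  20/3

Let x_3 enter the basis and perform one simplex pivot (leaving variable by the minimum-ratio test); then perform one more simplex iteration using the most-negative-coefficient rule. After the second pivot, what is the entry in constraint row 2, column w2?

Ratio test on column x_3 — row 1: (82/3)/(1/3) = 82; row 2: (5/3)/(2/3) = 5/2. Minimum is 5/2 at row 2 (x_1 leaves); pivot element 2/3.
Divide row 2 by 2/3; eliminate column x_3 from the other rows.
Second iteration: most negative obj-row entry is -7/2 in column x_2, so x_2 enters.
Ratio test on column x_2 — row 1: (53/2)/(1/2) = 53; row 2: (5/2)/(1/2) = 5. Minimum is 5 at row 2 (x_3 leaves); pivot element 1/2.
Divide row 2 by 1/2; eliminate column x_2 from the other rows.
After both pivots, the entry at constraint row 2, column w2 is 1.

1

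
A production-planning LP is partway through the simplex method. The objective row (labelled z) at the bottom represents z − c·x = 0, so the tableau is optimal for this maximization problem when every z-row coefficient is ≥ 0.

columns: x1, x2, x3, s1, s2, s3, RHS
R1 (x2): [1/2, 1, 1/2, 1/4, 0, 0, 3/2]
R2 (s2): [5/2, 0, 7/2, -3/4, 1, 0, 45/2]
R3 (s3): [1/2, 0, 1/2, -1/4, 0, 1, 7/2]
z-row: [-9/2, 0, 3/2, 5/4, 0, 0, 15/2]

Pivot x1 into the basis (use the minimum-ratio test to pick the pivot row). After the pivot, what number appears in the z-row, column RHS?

21

Ratio test on column x1 — row 1: (3/2)/(1/2) = 3; row 2: (45/2)/(5/2) = 9; row 3: (7/2)/(1/2) = 7. Minimum is 3 at row 1 (x2 leaves); pivot element 1/2.
Divide row 1 by 1/2; eliminate column x1 from the other rows.
z-row update in column RHS: 15/2 − (-9/2)·3 = 21.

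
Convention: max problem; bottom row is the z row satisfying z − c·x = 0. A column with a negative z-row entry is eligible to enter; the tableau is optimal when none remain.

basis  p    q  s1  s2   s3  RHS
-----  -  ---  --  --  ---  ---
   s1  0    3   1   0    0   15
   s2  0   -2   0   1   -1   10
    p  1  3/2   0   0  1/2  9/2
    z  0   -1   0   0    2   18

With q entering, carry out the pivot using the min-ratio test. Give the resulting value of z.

Ratio test on column q — row 1: 15/3 = 5; row 2: entry -2 ≤ 0; row 3: (9/2)/(3/2) = 3. Minimum is 3 at row 3 (p leaves); pivot element 3/2.
Pivot on row 3; the z-row RHS becomes 18 − (-1)·3 = 21.

21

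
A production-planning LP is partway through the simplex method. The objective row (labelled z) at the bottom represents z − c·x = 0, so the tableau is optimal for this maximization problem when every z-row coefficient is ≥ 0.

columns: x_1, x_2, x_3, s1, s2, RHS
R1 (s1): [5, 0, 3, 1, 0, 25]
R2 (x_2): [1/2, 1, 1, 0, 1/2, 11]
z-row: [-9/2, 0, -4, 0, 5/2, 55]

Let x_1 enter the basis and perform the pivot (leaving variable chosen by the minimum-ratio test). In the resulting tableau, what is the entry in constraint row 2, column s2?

Ratio test on column x_1 — row 1: 25/5 = 5; row 2: 11/(1/2) = 22. Minimum is 5 at row 1 (s1 leaves); pivot element 5.
Divide row 1 by 5; eliminate column x_1 from the other rows.
Row 2 update in column s2: 1/2 − (1/2)·0 = 1/2.

1/2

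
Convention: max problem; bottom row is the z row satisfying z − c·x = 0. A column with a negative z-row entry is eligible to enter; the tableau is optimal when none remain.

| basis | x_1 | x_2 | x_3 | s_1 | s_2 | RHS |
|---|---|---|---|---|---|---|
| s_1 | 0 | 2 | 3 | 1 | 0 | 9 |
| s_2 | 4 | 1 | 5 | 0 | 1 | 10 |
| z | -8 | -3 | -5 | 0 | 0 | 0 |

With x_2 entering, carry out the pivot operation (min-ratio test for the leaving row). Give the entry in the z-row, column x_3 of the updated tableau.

-1/2

Ratio test on column x_2 — row 1: 9/2 = 9/2; row 2: 10/1 = 10. Minimum is 9/2 at row 1 (s_1 leaves); pivot element 2.
Divide row 1 by 2; eliminate column x_2 from the other rows.
z-row update in column x_3: -5 − (-3)·(3/2) = -1/2.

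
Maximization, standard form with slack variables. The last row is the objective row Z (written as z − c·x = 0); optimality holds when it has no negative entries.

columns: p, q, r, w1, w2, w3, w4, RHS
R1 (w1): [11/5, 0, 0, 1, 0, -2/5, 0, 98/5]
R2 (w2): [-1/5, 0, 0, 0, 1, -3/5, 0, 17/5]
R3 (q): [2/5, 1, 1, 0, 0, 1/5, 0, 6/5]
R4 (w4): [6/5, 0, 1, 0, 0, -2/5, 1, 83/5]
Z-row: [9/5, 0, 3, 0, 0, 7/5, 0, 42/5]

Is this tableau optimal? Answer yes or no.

Every Z-row coefficient is ≥ 0, so the tableau is optimal.

yes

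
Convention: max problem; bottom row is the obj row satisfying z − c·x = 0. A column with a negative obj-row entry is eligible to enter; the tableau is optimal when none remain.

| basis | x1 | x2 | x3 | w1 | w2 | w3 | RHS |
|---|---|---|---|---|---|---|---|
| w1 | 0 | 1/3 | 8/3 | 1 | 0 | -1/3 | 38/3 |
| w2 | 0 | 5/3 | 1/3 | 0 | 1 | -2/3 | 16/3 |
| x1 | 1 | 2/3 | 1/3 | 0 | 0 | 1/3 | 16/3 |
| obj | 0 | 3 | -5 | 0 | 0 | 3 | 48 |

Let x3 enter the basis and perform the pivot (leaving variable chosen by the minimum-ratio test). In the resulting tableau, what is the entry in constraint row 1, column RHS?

Ratio test on column x3 — row 1: (38/3)/(8/3) = 19/4; row 2: (16/3)/(1/3) = 16; row 3: (16/3)/(1/3) = 16. Minimum is 19/4 at row 1 (w1 leaves); pivot element 8/3.
Divide row 1 by 8/3; eliminate column x3 from the other rows.
In the new row 1, the RHS entry is the old entry divided by the pivot: (38/3)/(8/3) = 19/4.

19/4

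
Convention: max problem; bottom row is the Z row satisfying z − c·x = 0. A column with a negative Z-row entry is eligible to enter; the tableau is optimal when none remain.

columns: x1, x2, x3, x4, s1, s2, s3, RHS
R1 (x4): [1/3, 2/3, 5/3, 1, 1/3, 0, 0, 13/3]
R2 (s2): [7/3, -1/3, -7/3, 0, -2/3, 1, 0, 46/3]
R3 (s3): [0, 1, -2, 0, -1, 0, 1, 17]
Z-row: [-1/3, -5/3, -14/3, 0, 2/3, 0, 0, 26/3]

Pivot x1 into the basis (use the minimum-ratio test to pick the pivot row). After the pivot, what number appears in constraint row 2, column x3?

Ratio test on column x1 — row 1: (13/3)/(1/3) = 13; row 2: (46/3)/(7/3) = 46/7; row 3: entry 0 ≤ 0. Minimum is 46/7 at row 2 (s2 leaves); pivot element 7/3.
Divide row 2 by 7/3; eliminate column x1 from the other rows.
In the new row 2, the x3 entry is the old entry divided by the pivot: (-7/3)/(7/3) = -1.

-1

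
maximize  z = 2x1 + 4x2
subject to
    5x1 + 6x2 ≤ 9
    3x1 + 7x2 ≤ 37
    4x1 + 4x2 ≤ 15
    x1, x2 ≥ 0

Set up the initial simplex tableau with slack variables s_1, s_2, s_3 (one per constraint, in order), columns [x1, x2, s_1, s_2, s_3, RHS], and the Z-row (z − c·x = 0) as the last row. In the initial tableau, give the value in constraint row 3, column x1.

Constraint 3 has coefficient 4 on x1.

4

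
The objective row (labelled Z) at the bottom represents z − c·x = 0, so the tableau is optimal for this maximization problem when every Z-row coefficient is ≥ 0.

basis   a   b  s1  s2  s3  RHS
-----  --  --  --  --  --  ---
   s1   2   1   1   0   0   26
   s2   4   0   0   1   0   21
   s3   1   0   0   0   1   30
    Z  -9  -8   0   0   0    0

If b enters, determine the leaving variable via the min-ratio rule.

s1

Column b entries and ratios — s1: 26/1 = 26; s2: 0 ≤ 0, skip; s3: 0 ≤ 0, skip.
Smallest ratio is 26 in the row of s1, so s1 leaves.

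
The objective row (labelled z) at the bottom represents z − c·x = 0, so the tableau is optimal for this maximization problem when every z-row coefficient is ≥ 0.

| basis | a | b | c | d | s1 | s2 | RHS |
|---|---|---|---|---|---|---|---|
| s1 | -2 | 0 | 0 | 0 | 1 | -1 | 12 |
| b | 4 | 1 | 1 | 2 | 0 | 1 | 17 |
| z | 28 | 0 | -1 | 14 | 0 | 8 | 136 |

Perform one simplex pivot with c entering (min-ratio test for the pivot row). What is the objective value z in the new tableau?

153

Ratio test on column c — row 1: entry 0 ≤ 0; row 2: 17/1 = 17. Minimum is 17 at row 2 (b leaves); pivot element 1.
Pivot on row 2; the z-row RHS becomes 136 − (-1)·17 = 153.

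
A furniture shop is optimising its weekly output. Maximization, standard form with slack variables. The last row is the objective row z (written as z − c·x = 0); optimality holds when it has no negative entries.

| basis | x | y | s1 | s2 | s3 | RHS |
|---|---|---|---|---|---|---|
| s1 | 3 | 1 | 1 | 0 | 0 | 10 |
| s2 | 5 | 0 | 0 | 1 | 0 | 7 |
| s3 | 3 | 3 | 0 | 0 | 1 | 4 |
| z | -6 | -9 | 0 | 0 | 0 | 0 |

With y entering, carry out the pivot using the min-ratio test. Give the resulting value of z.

Ratio test on column y — row 1: 10/1 = 10; row 2: entry 0 ≤ 0; row 3: 4/3 = 4/3. Minimum is 4/3 at row 3 (s3 leaves); pivot element 3.
Pivot on row 3; the z-row RHS becomes 0 − (-9)·(4/3) = 12.

12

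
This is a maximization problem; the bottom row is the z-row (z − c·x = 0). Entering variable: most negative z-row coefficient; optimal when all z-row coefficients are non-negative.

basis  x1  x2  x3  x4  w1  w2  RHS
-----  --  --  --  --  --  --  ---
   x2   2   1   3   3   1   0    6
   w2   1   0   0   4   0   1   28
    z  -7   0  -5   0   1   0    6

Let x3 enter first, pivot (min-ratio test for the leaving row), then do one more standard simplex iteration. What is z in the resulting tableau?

Ratio test on column x3 — row 1: 6/3 = 2; row 2: entry 0 ≤ 0. Minimum is 2 at row 1 (x2 leaves); pivot element 3.
Pivot on row 1; the z-row RHS becomes 6 − (-5)·2 = 16.
Next entering variable (most negative z-row entry -11/3): x1.
Ratio test on column x1 — row 1: 2/(2/3) = 3; row 2: 28/1 = 28. Minimum is 3 at row 1 (x3 leaves); pivot element 2/3.
After the second pivot the z-row RHS is 16 − (-11/3)·3 = 27.

27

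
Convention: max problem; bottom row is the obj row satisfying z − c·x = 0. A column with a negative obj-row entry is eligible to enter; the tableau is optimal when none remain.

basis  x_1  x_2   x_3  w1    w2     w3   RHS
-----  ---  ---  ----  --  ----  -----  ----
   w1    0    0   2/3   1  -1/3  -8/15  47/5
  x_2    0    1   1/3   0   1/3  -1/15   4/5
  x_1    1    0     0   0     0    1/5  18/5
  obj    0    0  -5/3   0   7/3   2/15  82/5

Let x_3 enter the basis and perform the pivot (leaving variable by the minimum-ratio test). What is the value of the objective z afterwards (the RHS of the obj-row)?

Ratio test on column x_3 — row 1: (47/5)/(2/3) = 141/10; row 2: (4/5)/(1/3) = 12/5; row 3: entry 0 ≤ 0. Minimum is 12/5 at row 2 (x_2 leaves); pivot element 1/3.
Pivot on row 2; the obj-row RHS becomes 82/5 − (-5/3)·(12/5) = 102/5.

102/5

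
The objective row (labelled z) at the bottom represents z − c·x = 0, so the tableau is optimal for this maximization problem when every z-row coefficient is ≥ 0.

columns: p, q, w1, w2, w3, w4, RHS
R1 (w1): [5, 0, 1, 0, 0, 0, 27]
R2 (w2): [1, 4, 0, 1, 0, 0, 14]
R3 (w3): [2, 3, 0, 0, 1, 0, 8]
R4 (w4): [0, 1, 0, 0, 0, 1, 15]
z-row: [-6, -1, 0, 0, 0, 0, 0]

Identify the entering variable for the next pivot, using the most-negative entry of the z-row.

p

Negative z-row entries: p: -6, q: -1.
The most negative is -6 in column p, so p enters.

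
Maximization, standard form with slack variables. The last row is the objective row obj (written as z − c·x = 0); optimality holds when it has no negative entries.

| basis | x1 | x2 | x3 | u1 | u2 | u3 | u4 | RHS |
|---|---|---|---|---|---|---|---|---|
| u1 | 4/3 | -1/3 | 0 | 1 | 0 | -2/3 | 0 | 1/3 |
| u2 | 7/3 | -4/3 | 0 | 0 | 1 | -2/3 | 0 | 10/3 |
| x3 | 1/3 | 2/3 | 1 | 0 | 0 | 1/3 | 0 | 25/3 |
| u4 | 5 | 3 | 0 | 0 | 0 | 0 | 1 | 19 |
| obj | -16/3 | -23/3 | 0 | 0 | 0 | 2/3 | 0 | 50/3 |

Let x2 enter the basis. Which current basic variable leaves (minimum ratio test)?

Column x2 entries and ratios — u1: -1/3 ≤ 0, skip; u2: -4/3 ≤ 0, skip; x3: (25/3)/(2/3) = 25/2; u4: 19/3 = 19/3.
Smallest ratio is 19/3 in the row of u4, so u4 leaves.

u4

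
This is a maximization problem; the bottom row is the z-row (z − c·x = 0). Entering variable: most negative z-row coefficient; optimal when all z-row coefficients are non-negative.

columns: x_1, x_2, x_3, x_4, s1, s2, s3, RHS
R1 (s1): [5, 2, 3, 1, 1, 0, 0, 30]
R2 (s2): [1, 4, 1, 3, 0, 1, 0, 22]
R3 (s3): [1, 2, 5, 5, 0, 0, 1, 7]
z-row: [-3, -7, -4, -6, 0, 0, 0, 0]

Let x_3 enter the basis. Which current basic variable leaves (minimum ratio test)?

s3

Column x_3 entries and ratios — s1: 30/3 = 10; s2: 22/1 = 22; s3: 7/5 = 7/5.
Smallest ratio is 7/5 in the row of s3, so s3 leaves.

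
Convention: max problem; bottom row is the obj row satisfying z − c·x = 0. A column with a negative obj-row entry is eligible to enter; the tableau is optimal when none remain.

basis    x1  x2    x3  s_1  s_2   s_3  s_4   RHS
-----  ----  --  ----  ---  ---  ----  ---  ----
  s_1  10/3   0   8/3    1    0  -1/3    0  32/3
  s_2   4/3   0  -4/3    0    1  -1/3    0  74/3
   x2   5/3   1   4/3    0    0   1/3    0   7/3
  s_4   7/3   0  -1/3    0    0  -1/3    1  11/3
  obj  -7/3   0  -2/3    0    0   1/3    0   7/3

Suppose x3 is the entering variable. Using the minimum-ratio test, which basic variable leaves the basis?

x2

Column x3 entries and ratios — s_1: (32/3)/(8/3) = 4; s_2: -4/3 ≤ 0, skip; x2: (7/3)/(4/3) = 7/4; s_4: -1/3 ≤ 0, skip.
Smallest ratio is 7/4 in the row of x2, so x2 leaves.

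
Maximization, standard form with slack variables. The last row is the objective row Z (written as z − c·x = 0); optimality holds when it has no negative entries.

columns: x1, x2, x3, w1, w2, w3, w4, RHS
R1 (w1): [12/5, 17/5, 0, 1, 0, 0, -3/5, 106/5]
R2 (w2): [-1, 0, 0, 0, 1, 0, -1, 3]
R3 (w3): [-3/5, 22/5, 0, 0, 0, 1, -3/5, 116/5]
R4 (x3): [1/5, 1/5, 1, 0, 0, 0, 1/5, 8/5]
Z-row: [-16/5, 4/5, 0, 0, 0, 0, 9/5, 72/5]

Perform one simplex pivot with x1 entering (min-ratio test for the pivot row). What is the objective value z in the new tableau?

40

Ratio test on column x1 — row 1: (106/5)/(12/5) = 53/6; row 2: entry -1 ≤ 0; row 3: entry -3/5 ≤ 0; row 4: (8/5)/(1/5) = 8. Minimum is 8 at row 4 (x3 leaves); pivot element 1/5.
Pivot on row 4; the Z-row RHS becomes 72/5 − (-16/5)·8 = 40.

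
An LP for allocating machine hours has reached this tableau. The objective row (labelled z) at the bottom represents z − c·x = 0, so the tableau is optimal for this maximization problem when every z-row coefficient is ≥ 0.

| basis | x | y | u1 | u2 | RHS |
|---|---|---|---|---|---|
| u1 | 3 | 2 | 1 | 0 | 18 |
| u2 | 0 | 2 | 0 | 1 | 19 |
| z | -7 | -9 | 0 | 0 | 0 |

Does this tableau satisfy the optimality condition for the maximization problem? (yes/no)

The z-row has a negative entry -9 in column y, so it is not optimal.

no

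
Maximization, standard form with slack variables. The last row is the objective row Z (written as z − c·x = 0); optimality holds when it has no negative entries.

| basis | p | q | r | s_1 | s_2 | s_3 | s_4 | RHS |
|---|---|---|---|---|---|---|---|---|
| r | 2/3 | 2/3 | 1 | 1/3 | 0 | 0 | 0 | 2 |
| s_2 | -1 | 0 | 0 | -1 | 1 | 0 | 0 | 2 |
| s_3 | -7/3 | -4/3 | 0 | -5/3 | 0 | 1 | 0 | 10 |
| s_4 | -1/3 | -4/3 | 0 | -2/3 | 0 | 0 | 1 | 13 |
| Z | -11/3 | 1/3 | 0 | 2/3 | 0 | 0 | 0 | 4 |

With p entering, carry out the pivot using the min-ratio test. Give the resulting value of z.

Ratio test on column p — row 1: 2/(2/3) = 3; row 2: entry -1 ≤ 0; row 3: entry -7/3 ≤ 0; row 4: entry -1/3 ≤ 0. Minimum is 3 at row 1 (r leaves); pivot element 2/3.
Pivot on row 1; the Z-row RHS becomes 4 − (-11/3)·3 = 15.

15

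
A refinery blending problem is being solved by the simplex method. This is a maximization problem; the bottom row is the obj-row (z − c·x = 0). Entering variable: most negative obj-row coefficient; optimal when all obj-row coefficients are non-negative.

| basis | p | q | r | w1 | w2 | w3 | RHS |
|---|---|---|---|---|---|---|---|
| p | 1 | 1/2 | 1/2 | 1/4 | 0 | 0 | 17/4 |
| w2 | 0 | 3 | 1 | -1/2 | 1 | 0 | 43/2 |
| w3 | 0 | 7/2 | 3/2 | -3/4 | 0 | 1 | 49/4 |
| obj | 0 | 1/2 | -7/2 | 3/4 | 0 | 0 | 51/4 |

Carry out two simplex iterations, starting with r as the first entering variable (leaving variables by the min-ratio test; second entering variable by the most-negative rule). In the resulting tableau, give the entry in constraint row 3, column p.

1

Ratio test on column r — row 1: (17/4)/(1/2) = 17/2; row 2: (43/2)/1 = 43/2; row 3: (49/4)/(3/2) = 49/6. Minimum is 49/6 at row 3 (w3 leaves); pivot element 3/2.
Divide row 3 by 3/2; eliminate column r from the other rows.
Second iteration: most negative obj-row entry is -1 in column w1, so w1 enters.
Ratio test on column w1 — row 1: (1/6)/(1/2) = 1/3; row 2: entry 0 ≤ 0; row 3: entry -1/2 ≤ 0. Minimum is 1/3 at row 1 (p leaves); pivot element 1/2.
Divide row 1 by 1/2; eliminate column w1 from the other rows.
After both pivots, the entry at constraint row 3, column p is 1.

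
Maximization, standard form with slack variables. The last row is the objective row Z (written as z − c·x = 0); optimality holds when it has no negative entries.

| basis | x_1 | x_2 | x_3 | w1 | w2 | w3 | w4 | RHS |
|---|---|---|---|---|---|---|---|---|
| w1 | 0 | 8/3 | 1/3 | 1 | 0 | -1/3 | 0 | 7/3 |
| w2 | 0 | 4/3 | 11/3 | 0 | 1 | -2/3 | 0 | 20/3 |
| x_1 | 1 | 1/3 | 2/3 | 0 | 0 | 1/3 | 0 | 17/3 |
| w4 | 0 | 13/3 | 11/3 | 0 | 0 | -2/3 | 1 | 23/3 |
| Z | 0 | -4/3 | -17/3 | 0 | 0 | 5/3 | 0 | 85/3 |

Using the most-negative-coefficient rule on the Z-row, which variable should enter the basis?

Negative Z-row entries: x_2: -4/3, x_3: -17/3.
The most negative is -17/3 in column x_3, so x_3 enters.

x_3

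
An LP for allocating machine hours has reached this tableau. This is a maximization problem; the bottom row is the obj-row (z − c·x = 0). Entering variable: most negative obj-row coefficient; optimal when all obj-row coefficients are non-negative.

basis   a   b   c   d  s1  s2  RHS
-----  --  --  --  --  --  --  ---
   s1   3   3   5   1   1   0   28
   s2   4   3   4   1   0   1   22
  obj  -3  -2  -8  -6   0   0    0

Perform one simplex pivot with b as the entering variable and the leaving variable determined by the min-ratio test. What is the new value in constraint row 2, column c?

Ratio test on column b — row 1: 28/3 = 28/3; row 2: 22/3 = 22/3. Minimum is 22/3 at row 2 (s2 leaves); pivot element 3.
Divide row 2 by 3; eliminate column b from the other rows.
In the new row 2, the c entry is the old entry divided by the pivot: 4/3 = 4/3.

4/3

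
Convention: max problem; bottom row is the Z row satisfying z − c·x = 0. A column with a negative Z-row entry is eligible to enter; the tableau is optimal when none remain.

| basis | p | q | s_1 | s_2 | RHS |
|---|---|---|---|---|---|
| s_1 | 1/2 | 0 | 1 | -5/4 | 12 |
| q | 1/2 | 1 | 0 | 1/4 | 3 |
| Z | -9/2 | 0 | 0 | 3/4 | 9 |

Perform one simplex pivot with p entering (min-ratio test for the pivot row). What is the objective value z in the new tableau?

36

Ratio test on column p — row 1: 12/(1/2) = 24; row 2: 3/(1/2) = 6. Minimum is 6 at row 2 (q leaves); pivot element 1/2.
Pivot on row 2; the Z-row RHS becomes 9 − (-9/2)·6 = 36.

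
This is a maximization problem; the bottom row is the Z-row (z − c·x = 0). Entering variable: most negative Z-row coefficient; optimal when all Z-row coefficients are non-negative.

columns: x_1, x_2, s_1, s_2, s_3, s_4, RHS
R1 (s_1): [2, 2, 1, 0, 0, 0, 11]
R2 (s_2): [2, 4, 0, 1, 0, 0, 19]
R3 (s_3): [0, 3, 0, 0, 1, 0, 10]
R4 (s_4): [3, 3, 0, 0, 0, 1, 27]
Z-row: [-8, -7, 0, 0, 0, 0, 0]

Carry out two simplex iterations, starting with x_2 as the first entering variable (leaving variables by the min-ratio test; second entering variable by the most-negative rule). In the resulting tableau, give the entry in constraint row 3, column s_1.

0

Ratio test on column x_2 — row 1: 11/2 = 11/2; row 2: 19/4 = 19/4; row 3: 10/3 = 10/3; row 4: 27/3 = 9. Minimum is 10/3 at row 3 (s_3 leaves); pivot element 3.
Divide row 3 by 3; eliminate column x_2 from the other rows.
Second iteration: most negative Z-row entry is -8 in column x_1, so x_1 enters.
Ratio test on column x_1 — row 1: (13/3)/2 = 13/6; row 2: (17/3)/2 = 17/6; row 3: entry 0 ≤ 0; row 4: 17/3 = 17/3. Minimum is 13/6 at row 1 (s_1 leaves); pivot element 2.
Divide row 1 by 2; eliminate column x_1 from the other rows.
After both pivots, the entry at constraint row 3, column s_1 is 0.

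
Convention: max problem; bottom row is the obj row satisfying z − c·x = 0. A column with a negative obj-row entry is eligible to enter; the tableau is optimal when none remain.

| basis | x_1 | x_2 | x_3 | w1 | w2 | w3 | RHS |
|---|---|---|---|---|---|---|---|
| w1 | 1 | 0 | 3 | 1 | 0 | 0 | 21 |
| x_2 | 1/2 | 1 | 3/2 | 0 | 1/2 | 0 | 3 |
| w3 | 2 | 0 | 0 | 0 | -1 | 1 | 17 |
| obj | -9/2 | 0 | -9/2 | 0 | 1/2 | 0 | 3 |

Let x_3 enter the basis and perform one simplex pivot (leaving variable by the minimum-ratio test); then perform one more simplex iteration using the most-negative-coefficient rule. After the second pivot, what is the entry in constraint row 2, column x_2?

Ratio test on column x_3 — row 1: 21/3 = 7; row 2: 3/(3/2) = 2; row 3: entry 0 ≤ 0. Minimum is 2 at row 2 (x_2 leaves); pivot element 3/2.
Divide row 2 by 3/2; eliminate column x_3 from the other rows.
Second iteration: most negative obj-row entry is -3 in column x_1, so x_1 enters.
Ratio test on column x_1 — row 1: entry 0 ≤ 0; row 2: 2/(1/3) = 6; row 3: 17/2 = 17/2. Minimum is 6 at row 2 (x_3 leaves); pivot element 1/3.
Divide row 2 by 1/3; eliminate column x_1 from the other rows.
After both pivots, the entry at constraint row 2, column x_2 is 2.

2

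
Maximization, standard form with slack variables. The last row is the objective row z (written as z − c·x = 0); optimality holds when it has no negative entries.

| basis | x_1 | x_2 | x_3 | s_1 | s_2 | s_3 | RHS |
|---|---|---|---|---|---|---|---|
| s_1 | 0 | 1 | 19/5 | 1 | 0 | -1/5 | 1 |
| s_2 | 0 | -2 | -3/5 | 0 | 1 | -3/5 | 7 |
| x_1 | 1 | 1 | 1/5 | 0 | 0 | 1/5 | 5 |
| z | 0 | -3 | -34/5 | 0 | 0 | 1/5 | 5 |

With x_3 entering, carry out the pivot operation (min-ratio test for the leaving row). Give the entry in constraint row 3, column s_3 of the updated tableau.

Ratio test on column x_3 — row 1: 1/(19/5) = 5/19; row 2: entry -3/5 ≤ 0; row 3: 5/(1/5) = 25. Minimum is 5/19 at row 1 (s_1 leaves); pivot element 19/5.
Divide row 1 by 19/5; eliminate column x_3 from the other rows.
Row 3 update in column s_3: 1/5 − (1/5)·(-1/19) = 4/19.

4/19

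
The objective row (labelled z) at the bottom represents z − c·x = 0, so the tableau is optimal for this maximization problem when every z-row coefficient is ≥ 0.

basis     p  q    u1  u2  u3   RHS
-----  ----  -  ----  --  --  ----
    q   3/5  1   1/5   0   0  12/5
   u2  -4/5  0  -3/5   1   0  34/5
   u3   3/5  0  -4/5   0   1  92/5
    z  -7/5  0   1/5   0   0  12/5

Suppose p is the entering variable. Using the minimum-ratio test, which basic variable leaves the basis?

Column p entries and ratios — q: (12/5)/(3/5) = 4; u2: -4/5 ≤ 0, skip; u3: (92/5)/(3/5) = 92/3.
Smallest ratio is 4 in the row of q, so q leaves.

q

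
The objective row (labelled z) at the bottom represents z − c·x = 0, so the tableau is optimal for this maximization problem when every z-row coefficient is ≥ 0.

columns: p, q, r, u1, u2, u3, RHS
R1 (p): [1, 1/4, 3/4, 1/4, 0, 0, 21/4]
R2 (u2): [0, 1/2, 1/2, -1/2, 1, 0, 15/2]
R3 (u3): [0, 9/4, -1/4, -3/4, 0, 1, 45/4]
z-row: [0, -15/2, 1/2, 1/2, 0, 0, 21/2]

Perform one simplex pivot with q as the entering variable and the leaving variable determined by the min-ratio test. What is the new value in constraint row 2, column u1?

Ratio test on column q — row 1: (21/4)/(1/4) = 21; row 2: (15/2)/(1/2) = 15; row 3: (45/4)/(9/4) = 5. Minimum is 5 at row 3 (u3 leaves); pivot element 9/4.
Divide row 3 by 9/4; eliminate column q from the other rows.
Row 2 update in column u1: -1/2 − (1/2)·(-1/3) = -1/3.

-1/3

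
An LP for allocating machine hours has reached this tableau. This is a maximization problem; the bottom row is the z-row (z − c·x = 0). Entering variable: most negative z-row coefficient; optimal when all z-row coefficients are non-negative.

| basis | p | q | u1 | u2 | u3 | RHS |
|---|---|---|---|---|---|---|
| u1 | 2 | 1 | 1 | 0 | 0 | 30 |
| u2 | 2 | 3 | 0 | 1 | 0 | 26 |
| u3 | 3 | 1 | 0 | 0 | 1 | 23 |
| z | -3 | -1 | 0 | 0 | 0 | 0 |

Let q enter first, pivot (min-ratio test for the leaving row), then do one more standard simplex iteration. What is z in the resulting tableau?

23

Ratio test on column q — row 1: 30/1 = 30; row 2: 26/3 = 26/3; row 3: 23/1 = 23. Minimum is 26/3 at row 2 (u2 leaves); pivot element 3.
Pivot on row 2; the z-row RHS becomes 0 − (-1)·(26/3) = 26/3.
Next entering variable (most negative z-row entry -7/3): p.
Ratio test on column p — row 1: (64/3)/(4/3) = 16; row 2: (26/3)/(2/3) = 13; row 3: (43/3)/(7/3) = 43/7. Minimum is 43/7 at row 3 (u3 leaves); pivot element 7/3.
After the second pivot the z-row RHS is 26/3 − (-7/3)·(43/7) = 23.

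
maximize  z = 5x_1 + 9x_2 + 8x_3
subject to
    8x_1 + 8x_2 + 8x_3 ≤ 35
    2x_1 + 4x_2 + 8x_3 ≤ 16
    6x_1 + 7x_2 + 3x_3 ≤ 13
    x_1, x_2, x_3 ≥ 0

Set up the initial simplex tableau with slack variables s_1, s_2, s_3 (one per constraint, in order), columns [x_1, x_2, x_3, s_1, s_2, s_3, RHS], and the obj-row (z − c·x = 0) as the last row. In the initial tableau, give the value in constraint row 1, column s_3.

Slack s_3 belongs to constraint 3; its column is the unit vector e_3, so the entry in row 1 is 0.

0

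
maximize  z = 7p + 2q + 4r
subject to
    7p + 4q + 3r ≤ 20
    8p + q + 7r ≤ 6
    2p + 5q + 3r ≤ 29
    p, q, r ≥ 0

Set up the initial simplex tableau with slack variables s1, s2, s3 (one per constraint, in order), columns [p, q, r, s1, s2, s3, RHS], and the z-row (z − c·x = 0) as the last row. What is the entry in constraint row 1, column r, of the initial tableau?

Constraint 1 has coefficient 3 on r.

3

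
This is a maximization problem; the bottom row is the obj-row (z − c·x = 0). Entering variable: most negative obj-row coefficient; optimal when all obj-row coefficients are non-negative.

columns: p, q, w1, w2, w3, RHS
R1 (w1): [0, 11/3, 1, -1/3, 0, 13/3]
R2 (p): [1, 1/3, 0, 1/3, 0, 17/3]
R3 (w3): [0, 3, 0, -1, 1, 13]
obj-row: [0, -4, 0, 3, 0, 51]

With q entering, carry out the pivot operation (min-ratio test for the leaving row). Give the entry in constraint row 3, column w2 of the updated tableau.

-8/11

Ratio test on column q — row 1: (13/3)/(11/3) = 13/11; row 2: (17/3)/(1/3) = 17; row 3: 13/3 = 13/3. Minimum is 13/11 at row 1 (w1 leaves); pivot element 11/3.
Divide row 1 by 11/3; eliminate column q from the other rows.
Row 3 update in column w2: -1 − 3·(-1/11) = -8/11.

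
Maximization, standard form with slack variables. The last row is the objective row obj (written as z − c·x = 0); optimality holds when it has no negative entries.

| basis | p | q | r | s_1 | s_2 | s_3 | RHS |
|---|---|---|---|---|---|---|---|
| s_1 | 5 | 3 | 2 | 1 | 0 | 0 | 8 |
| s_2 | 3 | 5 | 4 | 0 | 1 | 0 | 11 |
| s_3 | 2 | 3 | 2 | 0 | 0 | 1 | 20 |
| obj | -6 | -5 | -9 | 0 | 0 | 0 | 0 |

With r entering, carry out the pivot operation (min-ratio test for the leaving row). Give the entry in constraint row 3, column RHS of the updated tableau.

Ratio test on column r — row 1: 8/2 = 4; row 2: 11/4 = 11/4; row 3: 20/2 = 10. Minimum is 11/4 at row 2 (s_2 leaves); pivot element 4.
Divide row 2 by 4; eliminate column r from the other rows.
Row 3 update in column RHS: 20 − 2·(11/4) = 29/2.

29/2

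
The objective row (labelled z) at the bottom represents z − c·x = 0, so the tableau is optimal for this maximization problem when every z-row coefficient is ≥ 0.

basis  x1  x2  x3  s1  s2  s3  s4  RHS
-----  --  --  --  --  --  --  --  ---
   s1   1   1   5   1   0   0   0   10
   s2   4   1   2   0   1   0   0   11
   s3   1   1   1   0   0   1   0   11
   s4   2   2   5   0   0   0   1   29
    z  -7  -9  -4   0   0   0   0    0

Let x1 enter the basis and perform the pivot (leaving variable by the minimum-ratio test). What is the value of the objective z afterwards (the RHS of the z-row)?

Ratio test on column x1 — row 1: 10/1 = 10; row 2: 11/4 = 11/4; row 3: 11/1 = 11; row 4: 29/2 = 29/2. Minimum is 11/4 at row 2 (s2 leaves); pivot element 4.
Pivot on row 2; the z-row RHS becomes 0 − (-7)·(11/4) = 77/4.

77/4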